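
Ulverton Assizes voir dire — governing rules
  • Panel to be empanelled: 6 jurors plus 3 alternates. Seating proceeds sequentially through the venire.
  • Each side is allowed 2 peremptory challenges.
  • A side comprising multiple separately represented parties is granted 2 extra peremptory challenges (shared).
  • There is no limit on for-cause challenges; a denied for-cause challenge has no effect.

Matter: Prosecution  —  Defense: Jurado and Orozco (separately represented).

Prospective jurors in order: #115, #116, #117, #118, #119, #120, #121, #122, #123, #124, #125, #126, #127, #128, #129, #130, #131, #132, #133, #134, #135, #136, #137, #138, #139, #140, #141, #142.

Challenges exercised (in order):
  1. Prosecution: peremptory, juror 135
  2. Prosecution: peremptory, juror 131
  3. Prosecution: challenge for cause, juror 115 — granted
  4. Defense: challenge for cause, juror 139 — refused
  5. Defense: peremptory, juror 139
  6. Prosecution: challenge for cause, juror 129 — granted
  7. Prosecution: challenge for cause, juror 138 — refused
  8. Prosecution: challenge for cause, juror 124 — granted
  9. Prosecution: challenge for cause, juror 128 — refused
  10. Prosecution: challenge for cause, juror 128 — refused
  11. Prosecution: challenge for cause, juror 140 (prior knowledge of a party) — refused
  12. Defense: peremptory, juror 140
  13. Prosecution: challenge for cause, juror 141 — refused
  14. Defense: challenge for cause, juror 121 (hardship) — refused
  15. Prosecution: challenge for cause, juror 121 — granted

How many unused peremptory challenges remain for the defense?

Defense allotment: 2 base + 2 multi-party = 4.
Defense peremptories used: #139, #140 — 2 (for-cause on #139, #121 don't count).
Remaining: 4 − 2 = 2.

2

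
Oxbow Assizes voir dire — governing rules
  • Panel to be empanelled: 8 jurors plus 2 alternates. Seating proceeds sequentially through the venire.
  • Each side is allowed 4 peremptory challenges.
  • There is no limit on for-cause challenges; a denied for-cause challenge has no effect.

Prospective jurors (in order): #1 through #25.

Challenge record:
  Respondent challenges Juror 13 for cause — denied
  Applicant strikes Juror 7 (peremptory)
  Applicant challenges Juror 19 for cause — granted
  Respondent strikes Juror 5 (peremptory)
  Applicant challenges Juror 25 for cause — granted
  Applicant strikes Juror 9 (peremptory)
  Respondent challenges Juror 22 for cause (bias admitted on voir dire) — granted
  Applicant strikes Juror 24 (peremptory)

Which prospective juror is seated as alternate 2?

Removed: #5, #7, #9, #19, #22, #24, #25. (#13 stays — for-cause denied.)
Seating in order: seats 1–8 → #1, #2, #3, #4, #6, #8, #10, #11; alternates → #12, #13.
So alternate 2 is #13.

13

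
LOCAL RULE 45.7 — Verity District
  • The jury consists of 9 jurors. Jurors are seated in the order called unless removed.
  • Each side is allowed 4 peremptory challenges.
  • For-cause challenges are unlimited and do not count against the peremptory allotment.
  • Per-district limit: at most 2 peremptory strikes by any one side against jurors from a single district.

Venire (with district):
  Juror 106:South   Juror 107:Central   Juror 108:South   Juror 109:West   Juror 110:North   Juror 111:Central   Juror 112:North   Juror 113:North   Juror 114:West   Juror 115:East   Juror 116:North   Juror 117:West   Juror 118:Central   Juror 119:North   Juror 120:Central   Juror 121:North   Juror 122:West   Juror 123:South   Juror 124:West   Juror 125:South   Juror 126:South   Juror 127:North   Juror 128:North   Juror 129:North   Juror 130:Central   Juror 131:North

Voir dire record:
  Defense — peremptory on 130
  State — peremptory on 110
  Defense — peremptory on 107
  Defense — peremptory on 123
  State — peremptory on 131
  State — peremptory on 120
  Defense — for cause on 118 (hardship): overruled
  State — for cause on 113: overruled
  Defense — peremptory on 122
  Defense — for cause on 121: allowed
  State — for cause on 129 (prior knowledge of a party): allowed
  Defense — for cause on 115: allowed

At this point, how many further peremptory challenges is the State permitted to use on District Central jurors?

1

State peremptories so far: #110, #131, #120 — 3 of 4 used, 1 left overall.
Against District Central: #120 — 1 used; per-district cap 2 leaves 1.
Binding limit: min(1, 1) = 1.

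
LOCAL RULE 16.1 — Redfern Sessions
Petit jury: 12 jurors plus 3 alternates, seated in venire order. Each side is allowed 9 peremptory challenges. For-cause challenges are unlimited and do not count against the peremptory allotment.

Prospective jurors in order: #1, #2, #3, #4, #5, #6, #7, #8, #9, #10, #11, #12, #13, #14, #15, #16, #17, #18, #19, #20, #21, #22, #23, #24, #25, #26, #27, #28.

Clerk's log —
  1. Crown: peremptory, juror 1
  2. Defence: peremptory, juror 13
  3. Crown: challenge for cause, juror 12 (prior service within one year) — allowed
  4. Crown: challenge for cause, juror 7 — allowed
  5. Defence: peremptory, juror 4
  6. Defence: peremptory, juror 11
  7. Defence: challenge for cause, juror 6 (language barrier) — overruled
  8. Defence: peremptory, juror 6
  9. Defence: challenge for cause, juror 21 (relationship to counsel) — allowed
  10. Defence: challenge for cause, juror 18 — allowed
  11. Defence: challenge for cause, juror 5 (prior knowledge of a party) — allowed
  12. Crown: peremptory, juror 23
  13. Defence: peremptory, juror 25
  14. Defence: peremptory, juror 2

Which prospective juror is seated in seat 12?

24

Removed: #1, #2, #4, #5, #6, #7, #11, #12, #13, #18, #21, #23, #25.
Filling seats in venire order through position 12: #3, #8, #9, #10, #14, #15, #16, #17, #19, #20, #22, #24.
So seat 12 is #24.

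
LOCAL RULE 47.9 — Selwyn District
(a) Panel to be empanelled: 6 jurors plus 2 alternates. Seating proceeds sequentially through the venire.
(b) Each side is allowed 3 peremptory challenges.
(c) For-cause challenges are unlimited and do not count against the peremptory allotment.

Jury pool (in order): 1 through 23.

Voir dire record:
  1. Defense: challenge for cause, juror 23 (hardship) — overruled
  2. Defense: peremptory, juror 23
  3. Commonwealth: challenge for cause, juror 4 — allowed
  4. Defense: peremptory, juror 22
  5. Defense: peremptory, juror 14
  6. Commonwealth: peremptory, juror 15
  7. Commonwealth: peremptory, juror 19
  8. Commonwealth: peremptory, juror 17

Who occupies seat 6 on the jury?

Removed: #4, #14, #15, #17, #19, #22, #23.
Seating in order: seats 1–6 → #1, #2, #3, #5, #6, #7; alternates → #8, #9.
So seat 6 is #7.

7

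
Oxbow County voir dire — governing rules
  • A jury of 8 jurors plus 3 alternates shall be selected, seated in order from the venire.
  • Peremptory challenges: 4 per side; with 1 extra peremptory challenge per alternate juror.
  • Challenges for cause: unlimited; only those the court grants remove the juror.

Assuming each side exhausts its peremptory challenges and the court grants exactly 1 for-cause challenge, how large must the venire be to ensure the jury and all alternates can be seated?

Seats to fill: 8 + 3 alternates = 11.
Peremptories: 4 + 1×3 = 7 per side × 2 sides = 14.
For-cause removals: 1.
Minimum venire: 11 + 14 + 1 = 26.

26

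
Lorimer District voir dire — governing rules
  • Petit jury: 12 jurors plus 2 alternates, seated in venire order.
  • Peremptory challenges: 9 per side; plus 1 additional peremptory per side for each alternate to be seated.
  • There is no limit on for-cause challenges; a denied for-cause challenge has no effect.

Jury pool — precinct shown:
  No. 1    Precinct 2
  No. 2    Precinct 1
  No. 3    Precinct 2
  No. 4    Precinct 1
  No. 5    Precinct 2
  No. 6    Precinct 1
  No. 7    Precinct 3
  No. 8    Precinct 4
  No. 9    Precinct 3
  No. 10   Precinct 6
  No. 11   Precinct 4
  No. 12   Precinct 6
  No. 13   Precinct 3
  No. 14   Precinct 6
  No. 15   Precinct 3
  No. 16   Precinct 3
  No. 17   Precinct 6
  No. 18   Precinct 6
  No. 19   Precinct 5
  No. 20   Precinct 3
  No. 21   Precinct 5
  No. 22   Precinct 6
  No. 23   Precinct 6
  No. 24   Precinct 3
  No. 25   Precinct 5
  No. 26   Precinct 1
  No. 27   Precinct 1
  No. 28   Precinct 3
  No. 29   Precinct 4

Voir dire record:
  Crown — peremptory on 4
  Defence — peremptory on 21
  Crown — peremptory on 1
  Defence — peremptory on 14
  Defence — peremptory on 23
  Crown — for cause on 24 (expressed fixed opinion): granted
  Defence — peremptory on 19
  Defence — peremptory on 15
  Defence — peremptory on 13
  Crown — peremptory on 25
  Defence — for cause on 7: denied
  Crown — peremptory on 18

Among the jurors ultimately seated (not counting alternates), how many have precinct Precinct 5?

Removed: #1, #4, #13, #14, #15, #18, #19, #21, #23, #24, #25.
Seated jurors 1–12: #2, #3, #5, #6, #7, #8, #9, #10, #11, #12, #16, #17 (alternates #20, #22 not counted).
None of those are in Precinct 5 → 0.

0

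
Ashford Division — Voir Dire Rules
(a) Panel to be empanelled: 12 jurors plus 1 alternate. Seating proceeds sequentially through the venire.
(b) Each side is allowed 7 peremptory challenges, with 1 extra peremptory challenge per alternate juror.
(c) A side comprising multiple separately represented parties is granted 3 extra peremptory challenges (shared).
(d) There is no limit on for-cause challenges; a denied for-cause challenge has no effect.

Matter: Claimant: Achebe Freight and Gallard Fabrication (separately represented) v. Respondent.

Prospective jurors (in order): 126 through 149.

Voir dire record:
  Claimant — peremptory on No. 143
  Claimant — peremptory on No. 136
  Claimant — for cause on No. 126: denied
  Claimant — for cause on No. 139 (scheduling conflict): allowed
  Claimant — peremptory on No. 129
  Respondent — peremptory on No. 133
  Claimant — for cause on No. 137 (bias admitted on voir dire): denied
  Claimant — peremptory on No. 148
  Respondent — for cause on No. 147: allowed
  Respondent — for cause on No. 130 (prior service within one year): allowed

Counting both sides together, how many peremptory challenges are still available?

14

Claimant allotment: 7 base + 1 × 1 alternate + 3 multi-party = 11. Respondent allotment: 7 base + 1 × 1 alternate = 8.
Claimant peremptories used: #143, #136, #129, #148 — 4 (for-cause on #126, #139, #137 don't count).
Respondent peremptories used: #133 — 1 (for-cause on #147, #130 don't count).
Remaining: (11 − 4) + (8 − 1) = 14.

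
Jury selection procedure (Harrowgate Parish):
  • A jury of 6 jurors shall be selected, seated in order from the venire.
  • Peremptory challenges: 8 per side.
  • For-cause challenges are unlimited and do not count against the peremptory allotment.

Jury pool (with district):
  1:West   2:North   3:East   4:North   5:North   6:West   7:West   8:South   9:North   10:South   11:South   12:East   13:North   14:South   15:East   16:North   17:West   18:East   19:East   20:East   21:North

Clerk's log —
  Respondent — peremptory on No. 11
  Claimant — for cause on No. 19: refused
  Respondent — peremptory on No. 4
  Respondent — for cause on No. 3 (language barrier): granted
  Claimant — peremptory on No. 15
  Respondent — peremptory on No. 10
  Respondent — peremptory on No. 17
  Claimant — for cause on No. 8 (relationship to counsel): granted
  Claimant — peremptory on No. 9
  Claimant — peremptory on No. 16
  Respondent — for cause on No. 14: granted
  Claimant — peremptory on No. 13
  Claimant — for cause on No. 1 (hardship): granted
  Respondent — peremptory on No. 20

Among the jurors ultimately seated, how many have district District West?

2

Removed: #1, #3, #4, #8, #9, #10, #11, #13, #14, #15, #16, #17, #20.
Seated jurors 1–6: #2, #5, #6, #7, #12, #18.
Of those, in District West: #6, #7 → 2.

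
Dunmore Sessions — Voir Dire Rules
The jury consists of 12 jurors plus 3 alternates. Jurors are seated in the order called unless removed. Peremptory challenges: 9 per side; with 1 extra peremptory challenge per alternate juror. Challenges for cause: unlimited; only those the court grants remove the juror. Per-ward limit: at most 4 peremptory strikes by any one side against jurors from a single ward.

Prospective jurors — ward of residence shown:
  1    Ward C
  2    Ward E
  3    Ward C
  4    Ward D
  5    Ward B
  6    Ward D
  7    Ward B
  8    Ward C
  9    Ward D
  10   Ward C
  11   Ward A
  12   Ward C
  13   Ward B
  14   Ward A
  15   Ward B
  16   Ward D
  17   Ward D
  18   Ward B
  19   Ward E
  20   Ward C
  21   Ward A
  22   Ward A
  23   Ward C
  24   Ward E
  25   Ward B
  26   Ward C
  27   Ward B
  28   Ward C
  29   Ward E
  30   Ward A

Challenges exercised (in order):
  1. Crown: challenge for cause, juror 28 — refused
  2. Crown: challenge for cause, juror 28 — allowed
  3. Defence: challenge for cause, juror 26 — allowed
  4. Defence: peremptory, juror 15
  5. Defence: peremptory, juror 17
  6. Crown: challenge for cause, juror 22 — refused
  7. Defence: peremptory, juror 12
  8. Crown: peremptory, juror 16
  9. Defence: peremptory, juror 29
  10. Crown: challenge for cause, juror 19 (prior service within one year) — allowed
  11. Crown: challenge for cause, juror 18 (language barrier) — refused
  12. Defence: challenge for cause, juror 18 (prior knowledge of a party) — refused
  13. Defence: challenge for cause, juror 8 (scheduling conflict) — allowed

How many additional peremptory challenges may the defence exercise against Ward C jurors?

3

Defence peremptories so far: #15, #17, #12, #29 — 4 of 12 used, 8 left overall.
Against Ward C: #12 — 1 used; per-ward cap 4 leaves 3.
Binding limit: min(8, 3) = 3.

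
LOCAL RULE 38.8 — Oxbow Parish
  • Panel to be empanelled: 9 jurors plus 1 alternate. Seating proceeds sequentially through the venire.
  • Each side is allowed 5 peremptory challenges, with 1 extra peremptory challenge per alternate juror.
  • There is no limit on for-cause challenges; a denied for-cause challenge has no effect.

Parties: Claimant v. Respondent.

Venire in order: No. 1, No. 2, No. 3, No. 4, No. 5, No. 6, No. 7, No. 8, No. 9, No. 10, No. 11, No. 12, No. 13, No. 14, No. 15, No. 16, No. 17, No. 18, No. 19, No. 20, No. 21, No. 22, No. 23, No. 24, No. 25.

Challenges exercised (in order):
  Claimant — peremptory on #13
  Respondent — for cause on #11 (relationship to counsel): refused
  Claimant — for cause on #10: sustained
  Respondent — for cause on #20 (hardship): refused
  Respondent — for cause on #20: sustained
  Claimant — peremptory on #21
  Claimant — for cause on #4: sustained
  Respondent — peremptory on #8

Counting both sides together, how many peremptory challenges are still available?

9

Claimant allotment: 5 base + 1 × 1 alternate = 6. Respondent allotment: 5 base + 1 × 1 alternate = 6.
Claimant peremptories used: #13, #21 — 2 (for-cause on #10, #4 don't count).
Respondent peremptories used: #8 — 1 (for-cause on #11, #20, #20 don't count).
Remaining: (6 − 2) + (6 − 1) = 9.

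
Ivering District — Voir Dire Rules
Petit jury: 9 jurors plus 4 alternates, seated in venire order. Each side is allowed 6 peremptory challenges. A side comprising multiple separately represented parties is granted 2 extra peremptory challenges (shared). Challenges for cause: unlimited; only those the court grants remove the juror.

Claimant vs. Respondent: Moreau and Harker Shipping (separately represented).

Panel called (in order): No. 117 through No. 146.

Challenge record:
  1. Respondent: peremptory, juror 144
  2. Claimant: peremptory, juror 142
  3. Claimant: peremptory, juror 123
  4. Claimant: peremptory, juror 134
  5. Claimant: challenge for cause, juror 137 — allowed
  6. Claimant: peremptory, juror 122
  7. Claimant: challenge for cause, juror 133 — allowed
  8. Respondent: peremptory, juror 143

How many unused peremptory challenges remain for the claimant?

2

Claimant allotment: 6.
Claimant peremptories used: #142, #123, #134, #122 — 4 (for-cause on #137, #133 don't count).
Remaining: 6 − 4 = 2.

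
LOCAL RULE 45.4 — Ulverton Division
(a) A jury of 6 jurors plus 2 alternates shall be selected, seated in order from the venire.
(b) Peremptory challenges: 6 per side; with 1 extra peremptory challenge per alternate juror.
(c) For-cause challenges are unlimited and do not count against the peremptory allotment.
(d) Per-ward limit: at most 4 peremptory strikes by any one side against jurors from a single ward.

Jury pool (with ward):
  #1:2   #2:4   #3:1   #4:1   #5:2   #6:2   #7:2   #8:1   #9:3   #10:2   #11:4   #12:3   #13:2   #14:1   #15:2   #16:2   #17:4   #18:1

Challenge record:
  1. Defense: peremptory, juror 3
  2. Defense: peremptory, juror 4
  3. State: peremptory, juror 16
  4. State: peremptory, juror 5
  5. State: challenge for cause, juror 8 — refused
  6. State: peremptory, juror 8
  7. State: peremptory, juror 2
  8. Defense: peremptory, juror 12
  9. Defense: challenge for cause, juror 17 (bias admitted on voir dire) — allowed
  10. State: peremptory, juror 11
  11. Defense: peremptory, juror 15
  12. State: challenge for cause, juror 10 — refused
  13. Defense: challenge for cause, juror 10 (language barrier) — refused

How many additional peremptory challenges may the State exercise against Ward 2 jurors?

State peremptories so far: #16, #5, #8, #2, #11 — 5 of 8 used, 3 left overall.
Against Ward 2: #16, #5 — 2 used; per-ward cap 4 leaves 2.
Binding limit: min(3, 2) = 2.

2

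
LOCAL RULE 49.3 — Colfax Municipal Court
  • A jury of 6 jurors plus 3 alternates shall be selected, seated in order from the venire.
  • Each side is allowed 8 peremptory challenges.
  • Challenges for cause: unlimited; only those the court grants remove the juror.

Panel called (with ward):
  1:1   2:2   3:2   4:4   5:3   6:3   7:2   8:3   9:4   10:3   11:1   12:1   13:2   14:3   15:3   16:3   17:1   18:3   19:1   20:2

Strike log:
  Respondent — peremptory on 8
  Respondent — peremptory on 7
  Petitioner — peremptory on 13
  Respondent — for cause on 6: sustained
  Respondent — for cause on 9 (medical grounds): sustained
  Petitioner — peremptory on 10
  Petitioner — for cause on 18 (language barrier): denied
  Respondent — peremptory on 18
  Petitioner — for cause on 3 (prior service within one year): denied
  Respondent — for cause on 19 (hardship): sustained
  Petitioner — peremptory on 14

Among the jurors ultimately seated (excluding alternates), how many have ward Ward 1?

Removed: #6, #7, #8, #9, #10, #13, #14, #18, #19.
Seated jurors 1–6: #1, #2, #3, #4, #5, #11 (alternates #12, #15, #16 not counted).
Of those, in Ward 1: #1, #11 → 2.

2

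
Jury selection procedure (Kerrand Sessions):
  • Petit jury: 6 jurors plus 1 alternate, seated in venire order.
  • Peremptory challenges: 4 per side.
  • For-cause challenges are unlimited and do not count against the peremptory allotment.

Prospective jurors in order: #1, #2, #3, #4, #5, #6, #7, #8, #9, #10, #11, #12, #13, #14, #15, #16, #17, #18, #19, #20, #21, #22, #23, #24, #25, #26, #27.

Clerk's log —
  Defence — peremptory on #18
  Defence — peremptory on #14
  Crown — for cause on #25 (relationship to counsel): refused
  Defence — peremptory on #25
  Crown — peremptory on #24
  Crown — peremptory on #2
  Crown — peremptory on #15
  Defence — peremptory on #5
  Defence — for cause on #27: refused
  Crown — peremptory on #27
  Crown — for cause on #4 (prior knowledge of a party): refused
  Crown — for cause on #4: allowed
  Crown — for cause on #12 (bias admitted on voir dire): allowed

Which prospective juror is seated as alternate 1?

10

Removed: #2, #4, #5, #12, #14, #15, #18, #24, #25, #27.
Seating in order: seats 1–6 → #1, #3, #6, #7, #8, #9; alternates → #10.
So alternate 1 is #10.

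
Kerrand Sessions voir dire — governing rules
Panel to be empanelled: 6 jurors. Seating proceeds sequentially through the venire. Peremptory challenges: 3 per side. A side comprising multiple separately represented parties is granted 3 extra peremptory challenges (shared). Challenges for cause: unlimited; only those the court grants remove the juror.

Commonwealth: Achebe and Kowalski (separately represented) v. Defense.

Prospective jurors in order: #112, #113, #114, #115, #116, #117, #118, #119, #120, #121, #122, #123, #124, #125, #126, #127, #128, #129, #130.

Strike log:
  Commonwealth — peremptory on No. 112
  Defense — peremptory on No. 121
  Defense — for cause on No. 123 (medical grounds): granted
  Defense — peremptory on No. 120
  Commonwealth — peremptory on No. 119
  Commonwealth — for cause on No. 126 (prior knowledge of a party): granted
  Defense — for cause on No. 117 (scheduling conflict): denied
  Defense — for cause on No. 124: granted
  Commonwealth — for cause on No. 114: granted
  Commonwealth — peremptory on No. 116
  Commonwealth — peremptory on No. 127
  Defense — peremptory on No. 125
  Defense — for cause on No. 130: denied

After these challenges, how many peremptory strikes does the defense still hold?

0

Defense allotment: 3.
Defense peremptories used: #121, #120, #125 — 3 (for-cause on #123, #117, #124, #130 don't count).
Remaining: 3 − 3 = 0.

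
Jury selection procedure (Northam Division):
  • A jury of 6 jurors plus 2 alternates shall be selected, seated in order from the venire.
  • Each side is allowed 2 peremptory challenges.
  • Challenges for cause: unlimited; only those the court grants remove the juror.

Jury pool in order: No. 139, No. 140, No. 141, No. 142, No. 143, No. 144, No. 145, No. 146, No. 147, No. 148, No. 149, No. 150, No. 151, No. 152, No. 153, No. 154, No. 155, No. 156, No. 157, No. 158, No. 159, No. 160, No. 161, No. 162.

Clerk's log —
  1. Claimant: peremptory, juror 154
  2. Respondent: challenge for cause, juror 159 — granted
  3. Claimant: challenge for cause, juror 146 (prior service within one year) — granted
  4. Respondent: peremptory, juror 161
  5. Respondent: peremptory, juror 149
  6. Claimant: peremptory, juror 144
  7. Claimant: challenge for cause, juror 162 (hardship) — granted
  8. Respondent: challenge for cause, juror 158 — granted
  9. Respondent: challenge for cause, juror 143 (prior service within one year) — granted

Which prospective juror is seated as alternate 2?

150

Removed: #143, #144, #146, #149, #154, #158, #159, #161, #162.
Filling seats in venire order through position 8: #139, #140, #141, #142, #145, #147, #148, #150.
So alternate 2 is #150.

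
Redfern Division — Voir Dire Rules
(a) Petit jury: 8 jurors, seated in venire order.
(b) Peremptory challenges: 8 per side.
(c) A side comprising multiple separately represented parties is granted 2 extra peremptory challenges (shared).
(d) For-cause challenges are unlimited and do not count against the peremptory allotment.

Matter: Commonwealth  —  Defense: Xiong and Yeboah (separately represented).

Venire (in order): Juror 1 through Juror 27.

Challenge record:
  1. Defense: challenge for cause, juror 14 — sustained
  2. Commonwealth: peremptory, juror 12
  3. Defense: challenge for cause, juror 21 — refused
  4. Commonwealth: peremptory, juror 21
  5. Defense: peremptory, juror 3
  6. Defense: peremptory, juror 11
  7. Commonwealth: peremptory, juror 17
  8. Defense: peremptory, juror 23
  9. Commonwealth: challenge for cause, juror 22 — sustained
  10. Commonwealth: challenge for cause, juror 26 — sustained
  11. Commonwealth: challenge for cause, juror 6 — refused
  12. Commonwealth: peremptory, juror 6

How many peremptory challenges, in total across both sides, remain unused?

11

Commonwealth allotment: 8. Defense allotment: 8 base + 2 multi-party = 10.
Commonwealth peremptories used: #12, #21, #17, #6 — 4 (for-cause on #22, #26, #6 don't count).
Defense peremptories used: #3, #11, #23 — 3 (for-cause on #14, #21 don't count).
Remaining: (8 − 4) + (10 − 3) = 11.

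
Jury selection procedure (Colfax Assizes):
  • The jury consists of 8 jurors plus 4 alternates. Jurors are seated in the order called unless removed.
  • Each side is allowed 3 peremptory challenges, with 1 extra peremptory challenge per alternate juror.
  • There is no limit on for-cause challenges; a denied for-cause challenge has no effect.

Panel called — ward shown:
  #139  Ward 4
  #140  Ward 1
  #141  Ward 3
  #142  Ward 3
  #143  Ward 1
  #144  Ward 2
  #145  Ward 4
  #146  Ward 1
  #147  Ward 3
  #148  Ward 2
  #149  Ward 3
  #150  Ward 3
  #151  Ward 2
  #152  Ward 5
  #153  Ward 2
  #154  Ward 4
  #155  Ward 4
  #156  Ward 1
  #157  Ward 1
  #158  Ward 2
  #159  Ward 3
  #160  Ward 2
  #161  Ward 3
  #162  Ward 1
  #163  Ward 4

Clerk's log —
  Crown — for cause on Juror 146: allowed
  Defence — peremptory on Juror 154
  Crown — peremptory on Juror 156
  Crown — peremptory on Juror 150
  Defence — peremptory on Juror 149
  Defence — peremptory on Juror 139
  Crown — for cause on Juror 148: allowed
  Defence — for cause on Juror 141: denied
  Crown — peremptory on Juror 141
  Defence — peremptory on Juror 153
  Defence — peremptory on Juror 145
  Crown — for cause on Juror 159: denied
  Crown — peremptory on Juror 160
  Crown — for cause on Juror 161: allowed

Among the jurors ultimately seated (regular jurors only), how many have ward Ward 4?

Removed: #139, #141, #145, #146, #148, #149, #150, #153, #154, #156, #160, #161.
Seated jurors 1–8: #140, #142, #143, #144, #147, #151, #152, #155 (alternates #157, #158, #159, #162 not counted).
Of those, in Ward 4: #155 → 1.

1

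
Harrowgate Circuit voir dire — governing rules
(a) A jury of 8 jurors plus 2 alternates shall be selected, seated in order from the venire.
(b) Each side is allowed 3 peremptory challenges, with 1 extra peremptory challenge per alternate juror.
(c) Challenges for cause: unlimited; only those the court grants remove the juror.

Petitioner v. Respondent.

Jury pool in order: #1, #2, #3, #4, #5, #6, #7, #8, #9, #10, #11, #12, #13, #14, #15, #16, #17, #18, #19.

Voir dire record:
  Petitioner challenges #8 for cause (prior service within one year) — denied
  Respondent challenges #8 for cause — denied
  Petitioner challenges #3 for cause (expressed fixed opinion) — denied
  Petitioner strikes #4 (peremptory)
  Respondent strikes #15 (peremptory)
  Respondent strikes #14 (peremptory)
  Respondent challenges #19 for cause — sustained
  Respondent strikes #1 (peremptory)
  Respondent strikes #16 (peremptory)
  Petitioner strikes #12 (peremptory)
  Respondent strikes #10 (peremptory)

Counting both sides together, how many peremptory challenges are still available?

3

Petitioner allotment: 3 base + 1 × 2 alternates = 5. Respondent allotment: 3 base + 1 × 2 alternates = 5.
Petitioner peremptories used: #4, #12 — 2 (for-cause on #8, #3 don't count).
Respondent peremptories used: #15, #14, #1, #16, #10 — 5 (for-cause on #8, #19 don't count).
Remaining: (5 − 2) + (5 − 5) = 3.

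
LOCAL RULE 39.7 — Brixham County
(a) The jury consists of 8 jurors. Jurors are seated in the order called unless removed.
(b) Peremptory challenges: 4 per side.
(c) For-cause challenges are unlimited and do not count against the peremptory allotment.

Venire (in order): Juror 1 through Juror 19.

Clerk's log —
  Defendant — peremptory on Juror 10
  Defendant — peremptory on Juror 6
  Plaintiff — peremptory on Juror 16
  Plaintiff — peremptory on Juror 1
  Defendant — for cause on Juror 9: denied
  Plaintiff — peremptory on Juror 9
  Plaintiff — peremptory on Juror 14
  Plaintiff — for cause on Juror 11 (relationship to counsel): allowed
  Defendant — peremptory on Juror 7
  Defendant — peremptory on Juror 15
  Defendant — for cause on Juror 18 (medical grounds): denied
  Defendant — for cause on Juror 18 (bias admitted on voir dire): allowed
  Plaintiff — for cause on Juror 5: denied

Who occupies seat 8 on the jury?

Removed: #1, #6, #7, #9, #10, #11, #14, #15, #16, #18. (#5 stays — for-cause denied.)
Filling seats in venire order through position 8: #2, #3, #4, #5, #8, #12, #13, #17.
So seat 8 is #17.

17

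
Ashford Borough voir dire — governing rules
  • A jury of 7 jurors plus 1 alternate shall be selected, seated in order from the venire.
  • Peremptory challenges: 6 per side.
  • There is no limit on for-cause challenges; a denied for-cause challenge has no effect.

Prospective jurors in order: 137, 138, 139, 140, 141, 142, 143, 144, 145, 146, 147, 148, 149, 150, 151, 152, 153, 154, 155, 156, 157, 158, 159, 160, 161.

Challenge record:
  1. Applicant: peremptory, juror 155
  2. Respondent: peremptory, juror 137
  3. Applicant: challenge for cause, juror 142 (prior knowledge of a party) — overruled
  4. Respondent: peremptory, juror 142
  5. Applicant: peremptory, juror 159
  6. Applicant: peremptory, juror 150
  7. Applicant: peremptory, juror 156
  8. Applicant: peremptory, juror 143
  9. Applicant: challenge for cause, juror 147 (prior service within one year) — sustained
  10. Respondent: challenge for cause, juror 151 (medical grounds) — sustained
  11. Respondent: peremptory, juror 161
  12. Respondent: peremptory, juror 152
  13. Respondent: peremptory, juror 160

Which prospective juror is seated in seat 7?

146

Removed: #137, #142, #143, #147, #150, #151, #152, #155, #156, #159, #160, #161.
Seating in order: seats 1–7 → #138, #139, #140, #141, #144, #145, #146; alternates → #148.
So seat 7 is #146.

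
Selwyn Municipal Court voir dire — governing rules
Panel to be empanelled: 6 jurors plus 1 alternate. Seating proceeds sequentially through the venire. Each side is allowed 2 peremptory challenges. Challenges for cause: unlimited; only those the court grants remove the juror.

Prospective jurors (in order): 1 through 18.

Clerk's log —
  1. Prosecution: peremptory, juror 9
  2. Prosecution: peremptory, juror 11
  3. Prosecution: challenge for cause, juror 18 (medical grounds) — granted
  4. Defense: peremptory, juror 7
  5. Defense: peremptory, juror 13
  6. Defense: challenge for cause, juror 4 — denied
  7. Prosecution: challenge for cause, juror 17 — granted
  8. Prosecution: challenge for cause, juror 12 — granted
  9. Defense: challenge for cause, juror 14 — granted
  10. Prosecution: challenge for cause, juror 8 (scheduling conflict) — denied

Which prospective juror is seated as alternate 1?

8

Removed: #7, #9, #11, #12, #13, #14, #17, #18. (#4, #8 stay — for-cause denied.)
Seating in order: seats 1–6 → #1, #2, #3, #4, #5, #6; alternates → #8.
So alternate 1 is #8.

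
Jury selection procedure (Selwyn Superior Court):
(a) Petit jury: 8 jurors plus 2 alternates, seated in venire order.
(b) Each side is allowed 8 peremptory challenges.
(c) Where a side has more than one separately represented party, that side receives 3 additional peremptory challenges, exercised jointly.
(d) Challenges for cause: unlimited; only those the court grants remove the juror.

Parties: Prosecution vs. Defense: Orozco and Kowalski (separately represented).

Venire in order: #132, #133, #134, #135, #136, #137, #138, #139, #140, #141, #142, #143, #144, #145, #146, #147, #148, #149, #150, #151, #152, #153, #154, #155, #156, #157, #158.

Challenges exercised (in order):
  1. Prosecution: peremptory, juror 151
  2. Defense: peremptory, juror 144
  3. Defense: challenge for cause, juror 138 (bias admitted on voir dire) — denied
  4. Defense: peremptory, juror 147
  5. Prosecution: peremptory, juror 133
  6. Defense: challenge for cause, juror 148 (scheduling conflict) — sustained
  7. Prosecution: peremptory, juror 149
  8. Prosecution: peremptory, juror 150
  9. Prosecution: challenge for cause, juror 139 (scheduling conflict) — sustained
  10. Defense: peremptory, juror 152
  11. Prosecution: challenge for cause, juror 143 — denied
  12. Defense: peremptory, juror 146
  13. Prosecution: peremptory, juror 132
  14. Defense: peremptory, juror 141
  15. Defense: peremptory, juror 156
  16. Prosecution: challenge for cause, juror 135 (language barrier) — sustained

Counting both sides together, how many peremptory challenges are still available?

Prosecution allotment: 8. Defense allotment: 8 base + 3 multi-party = 11.
Prosecution peremptories used: #151, #133, #149, #150, #132 — 5 (for-cause on #139, #143, #135 don't count).
Defense peremptories used: #144, #147, #152, #146, #141, #156 — 6 (for-cause on #138, #148 don't count).
Remaining: (8 − 5) + (11 − 6) = 8.

8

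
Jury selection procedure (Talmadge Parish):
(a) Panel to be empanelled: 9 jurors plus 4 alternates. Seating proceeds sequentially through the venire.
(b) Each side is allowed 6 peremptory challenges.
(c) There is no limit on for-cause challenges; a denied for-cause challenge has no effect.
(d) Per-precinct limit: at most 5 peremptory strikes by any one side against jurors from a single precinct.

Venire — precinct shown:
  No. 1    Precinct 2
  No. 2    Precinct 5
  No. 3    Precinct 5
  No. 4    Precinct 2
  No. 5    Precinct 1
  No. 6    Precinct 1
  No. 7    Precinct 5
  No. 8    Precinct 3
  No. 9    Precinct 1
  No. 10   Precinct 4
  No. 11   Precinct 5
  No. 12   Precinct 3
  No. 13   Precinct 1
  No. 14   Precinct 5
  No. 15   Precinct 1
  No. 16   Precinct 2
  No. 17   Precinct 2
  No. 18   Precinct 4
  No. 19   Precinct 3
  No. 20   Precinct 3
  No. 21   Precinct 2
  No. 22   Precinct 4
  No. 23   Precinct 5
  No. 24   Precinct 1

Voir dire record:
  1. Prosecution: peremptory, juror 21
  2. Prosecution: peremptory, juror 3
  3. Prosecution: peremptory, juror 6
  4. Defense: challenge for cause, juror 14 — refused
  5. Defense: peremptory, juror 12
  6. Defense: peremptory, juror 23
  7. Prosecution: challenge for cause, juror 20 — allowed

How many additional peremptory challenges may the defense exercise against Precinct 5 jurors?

Defense peremptories so far: #12, #23 — 2 of 6 used, 4 left overall.
Against Precinct 5: #23 — 1 used; per-precinct cap 5 leaves 4.
Binding limit: min(4, 4) = 4.

4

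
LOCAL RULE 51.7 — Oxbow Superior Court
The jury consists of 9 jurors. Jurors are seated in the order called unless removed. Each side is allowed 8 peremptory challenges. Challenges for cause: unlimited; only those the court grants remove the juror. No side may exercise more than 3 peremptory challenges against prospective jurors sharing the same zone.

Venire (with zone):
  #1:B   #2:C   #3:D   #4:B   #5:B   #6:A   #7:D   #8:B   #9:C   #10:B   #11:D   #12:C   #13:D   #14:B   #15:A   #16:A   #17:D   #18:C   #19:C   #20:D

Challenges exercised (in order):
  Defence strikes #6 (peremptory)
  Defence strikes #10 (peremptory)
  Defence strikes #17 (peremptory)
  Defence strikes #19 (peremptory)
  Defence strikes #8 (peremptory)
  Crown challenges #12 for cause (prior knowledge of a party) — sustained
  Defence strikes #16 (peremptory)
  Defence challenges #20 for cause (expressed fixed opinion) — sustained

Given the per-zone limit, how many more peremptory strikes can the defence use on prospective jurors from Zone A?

1

Defence peremptories so far: #6, #10, #17, #19, #8, #16 — 6 of 8 used, 2 left overall.
Against Zone A: #6, #16 — 2 used; per-zone cap 3 leaves 1.
Binding limit: min(2, 1) = 1.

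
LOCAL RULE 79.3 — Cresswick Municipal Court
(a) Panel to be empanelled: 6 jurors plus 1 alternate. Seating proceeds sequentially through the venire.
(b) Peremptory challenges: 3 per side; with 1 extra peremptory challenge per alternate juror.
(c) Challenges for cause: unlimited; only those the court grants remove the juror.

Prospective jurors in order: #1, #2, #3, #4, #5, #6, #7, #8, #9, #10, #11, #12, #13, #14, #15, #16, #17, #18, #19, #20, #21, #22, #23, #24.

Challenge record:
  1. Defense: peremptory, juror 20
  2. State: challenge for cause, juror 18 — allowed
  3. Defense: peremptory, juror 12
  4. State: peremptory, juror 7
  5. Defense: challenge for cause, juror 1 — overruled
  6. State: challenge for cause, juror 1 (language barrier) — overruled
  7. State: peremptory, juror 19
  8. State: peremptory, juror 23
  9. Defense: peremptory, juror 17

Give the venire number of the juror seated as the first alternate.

8

Removed: #7, #12, #17, #18, #19, #20, #23. (#1 stays — for-cause denied.)
Seating in order: seats 1–6 → #1, #2, #3, #4, #5, #6; alternates → #8.
So alternate 1 is #8.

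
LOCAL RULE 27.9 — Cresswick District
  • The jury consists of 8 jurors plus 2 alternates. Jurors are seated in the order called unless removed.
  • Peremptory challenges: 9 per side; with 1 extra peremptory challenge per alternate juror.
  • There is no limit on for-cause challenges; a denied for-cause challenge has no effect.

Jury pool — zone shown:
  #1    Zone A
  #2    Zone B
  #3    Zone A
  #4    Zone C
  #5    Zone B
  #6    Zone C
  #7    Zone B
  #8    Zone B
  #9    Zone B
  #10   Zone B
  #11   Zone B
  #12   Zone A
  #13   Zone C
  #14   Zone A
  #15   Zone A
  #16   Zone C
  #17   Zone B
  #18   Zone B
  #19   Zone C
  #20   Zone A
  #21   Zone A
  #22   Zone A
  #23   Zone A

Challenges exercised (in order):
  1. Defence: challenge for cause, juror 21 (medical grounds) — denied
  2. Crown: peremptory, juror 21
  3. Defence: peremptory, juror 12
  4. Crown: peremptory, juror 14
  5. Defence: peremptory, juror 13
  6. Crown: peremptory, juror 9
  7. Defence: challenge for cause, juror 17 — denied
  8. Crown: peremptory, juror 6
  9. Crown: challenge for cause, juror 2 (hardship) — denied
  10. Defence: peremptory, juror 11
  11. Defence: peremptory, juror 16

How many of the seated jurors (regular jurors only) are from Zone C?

1

Removed: #6, #9, #11, #12, #13, #14, #16, #21.
Seated jurors 1–8: #1, #2, #3, #4, #5, #7, #8, #10 (alternates #15, #17 not counted).
Of those, in Zone C: #4 → 1.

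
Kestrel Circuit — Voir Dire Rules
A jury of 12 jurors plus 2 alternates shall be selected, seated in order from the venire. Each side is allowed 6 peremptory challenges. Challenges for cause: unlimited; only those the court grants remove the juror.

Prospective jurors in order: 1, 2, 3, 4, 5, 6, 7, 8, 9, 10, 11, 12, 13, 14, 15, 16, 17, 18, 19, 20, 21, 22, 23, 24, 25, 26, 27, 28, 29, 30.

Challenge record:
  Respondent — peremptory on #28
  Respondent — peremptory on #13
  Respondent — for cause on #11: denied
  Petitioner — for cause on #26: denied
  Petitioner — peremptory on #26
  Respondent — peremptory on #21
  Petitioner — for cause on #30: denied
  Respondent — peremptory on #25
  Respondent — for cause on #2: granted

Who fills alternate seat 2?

16

Removed: #2, #13, #21, #25, #26, #28. (#11, #30 stay — for-cause denied.)
Seating in order: seats 1–12 → #1, #3, #4, #5, #6, #7, #8, #9, #10, #11, #12, #14; alternates → #15, #16.
So alternate 2 is #16.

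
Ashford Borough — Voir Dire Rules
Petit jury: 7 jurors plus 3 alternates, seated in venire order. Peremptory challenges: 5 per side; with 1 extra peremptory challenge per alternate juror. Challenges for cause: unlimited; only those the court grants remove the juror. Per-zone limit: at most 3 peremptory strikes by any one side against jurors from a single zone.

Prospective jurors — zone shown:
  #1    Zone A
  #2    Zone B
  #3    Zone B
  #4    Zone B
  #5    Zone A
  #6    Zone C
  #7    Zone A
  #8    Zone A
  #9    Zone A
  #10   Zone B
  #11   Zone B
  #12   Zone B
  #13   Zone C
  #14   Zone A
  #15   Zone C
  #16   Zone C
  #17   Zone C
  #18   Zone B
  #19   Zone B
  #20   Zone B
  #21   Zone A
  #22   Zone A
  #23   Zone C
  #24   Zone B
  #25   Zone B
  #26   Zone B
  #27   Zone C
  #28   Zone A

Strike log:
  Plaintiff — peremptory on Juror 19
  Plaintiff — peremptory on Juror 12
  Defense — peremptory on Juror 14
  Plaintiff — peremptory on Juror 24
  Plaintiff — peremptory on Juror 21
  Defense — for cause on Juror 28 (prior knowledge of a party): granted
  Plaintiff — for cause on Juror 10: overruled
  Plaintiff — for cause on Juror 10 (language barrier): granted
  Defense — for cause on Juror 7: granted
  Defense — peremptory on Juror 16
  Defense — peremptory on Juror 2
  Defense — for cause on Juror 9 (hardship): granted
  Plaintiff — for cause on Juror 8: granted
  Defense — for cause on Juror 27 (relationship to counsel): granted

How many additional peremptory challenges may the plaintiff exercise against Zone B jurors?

Plaintiff peremptories so far: #19, #12, #24, #21 — 4 of 8 used, 4 left overall.
Against Zone B: #19, #12, #24 — 3 used; per-zone cap 3 leaves 0.
Binding limit: min(4, 0) = 0.

0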